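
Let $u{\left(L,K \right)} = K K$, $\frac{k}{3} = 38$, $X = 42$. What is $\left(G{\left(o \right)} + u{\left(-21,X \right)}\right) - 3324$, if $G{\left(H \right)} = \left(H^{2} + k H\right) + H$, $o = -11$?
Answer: $-2704$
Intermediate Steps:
$k = 114$ ($k = 3 \cdot 38 = 114$)
$u{\left(L,K \right)} = K^{2}$
$G{\left(H \right)} = H^{2} + 115 H$ ($G{\left(H \right)} = \left(H^{2} + 114 H\right) + H = H^{2} + 115 H$)
$\left(G{\left(o \right)} + u{\left(-21,X \right)}\right) - 3324 = \left(- 11 \left(115 - 11\right) + 42^{2}\right) - 3324 = \left(\left(-11\right) 104 + 1764\right) - 3324 = \left(-1144 + 1764\right) - 3324 = 620 - 3324 = -2704$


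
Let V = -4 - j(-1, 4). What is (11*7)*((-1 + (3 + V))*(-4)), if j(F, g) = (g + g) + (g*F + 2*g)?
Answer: 4312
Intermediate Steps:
j(F, g) = 4*g + F*g (j(F, g) = 2*g + (F*g + 2*g) = 2*g + (2*g + F*g) = 4*g + F*g)
V = -16 (V = -4 - 4*(4 - 1) = -4 - 4*3 = -4 - 1*12 = -4 - 12 = -16)
(11*7)*((-1 + (3 + V))*(-4)) = (11*7)*((-1 + (3 - 16))*(-4)) = 77*((-1 - 13)*(-4)) = 77*(-14*(-4)) = 77*56 = 4312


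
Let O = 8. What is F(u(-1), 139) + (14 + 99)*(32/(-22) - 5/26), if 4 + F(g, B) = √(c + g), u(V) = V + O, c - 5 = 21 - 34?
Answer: -54367/286 + I ≈ -190.09 + 1.0*I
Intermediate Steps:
c = -8 (c = 5 + (21 - 34) = 5 - 13 = -8)
u(V) = 8 + V (u(V) = V + 8 = 8 + V)
F(g, B) = -4 + √(-8 + g)
F(u(-1), 139) + (14 + 99)*(32/(-22) - 5/26) = (-4 + √(-8 + (8 - 1))) + (14 + 99)*(32/(-22) - 5/26) = (-4 + √(-8 + 7)) + 113*(32*(-1/22) - 5*1/26) = (-4 + √(-1)) + 113*(-16/11 - 5/26) = (-4 + I) + 113*(-471/286) = (-4 + I) - 53223/286 = -54367/286 + I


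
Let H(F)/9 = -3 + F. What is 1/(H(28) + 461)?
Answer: 1/686 ≈ 0.0014577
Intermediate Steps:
H(F) = -27 + 9*F (H(F) = 9*(-3 + F) = -27 + 9*F)
1/(H(28) + 461) = 1/((-27 + 9*28) + 461) = 1/((-27 + 252) + 461) = 1/(225 + 461) = 1/686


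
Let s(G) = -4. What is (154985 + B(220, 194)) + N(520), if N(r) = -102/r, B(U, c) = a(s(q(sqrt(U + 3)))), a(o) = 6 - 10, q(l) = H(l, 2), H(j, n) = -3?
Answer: 40295009/260 ≈ 1.5498e+5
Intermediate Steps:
q(l) = -3
a(o) = -4
B(U, c) = -4
(154985 + B(220, 194)) + N(520) = (154985 - 4) - 102/520 = 154981 - 102*1/520 = 154981 - 51/260 = 40295009/260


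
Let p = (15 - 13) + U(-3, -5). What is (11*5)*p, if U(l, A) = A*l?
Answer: 935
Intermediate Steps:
p = 17 (p = (15 - 13) - 5*(-3) = 2 + 15 = 17)
(11*5)*p = (11*5)*17 = 55*17 = 935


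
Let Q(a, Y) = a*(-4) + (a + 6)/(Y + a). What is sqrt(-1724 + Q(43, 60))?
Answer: I*sqrt(20109617)/103 ≈ 43.538*I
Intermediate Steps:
Q(a, Y) = -4*a + (6 + a)/(Y + a)
sqrt(-1724 + Q(43, 60)) = sqrt(-1724 + (6 + 43 - 4*43**2 - 4*60*43)/(60 + 43)) = sqrt(-1724 + (6 + 43 - 4*1849 - 10320)/103) = sqrt(-1724 + (6 + 43 - 7396 - 10320)/103) = sqrt(-1724 + (1/103)*(-17667)) = sqrt(-1724 - 17667/103) = sqrt(-195239/103) = I*sqrt(20109617)/103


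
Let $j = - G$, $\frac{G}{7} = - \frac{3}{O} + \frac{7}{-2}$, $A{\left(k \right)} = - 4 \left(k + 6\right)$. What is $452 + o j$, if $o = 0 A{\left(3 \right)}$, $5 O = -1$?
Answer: $452$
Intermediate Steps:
$O = - \frac{1}{5}$ ($O = \frac{1}{5} \left(-1\right) = - \frac{1}{5} \approx -0.2$)
$A{\left(k \right)} = -24 - 4 k$ ($A{\left(k \right)} = - 4 \left(6 + k\right) = -24 - 4 k$)
$o = 0$ ($o = 0 \left(-24 - 12\right) = 0 \left(-36\right) = 0$)
$G = \frac{161}{2}$ ($G = 7 \left(- \frac{3}{- \frac{1}{5}} + \frac{7}{-2}\right) = 7 \left(\left(-3\right) \left(-5\right) + 7 \left(- \frac{1}{2}\right)\right) = 7 \left(15 - \frac{7}{2}\right) = 7 \cdot \frac{23}{2} = \frac{161}{2} \approx 80.5$)
$j = - \frac{161}{2}$ ($j = \left(-1\right) \frac{161}{2} = - \frac{161}{2} \approx -80.5$)
$452 + o j = 452 + 0 \left(- \frac{161}{2}\right) = 452 + 0 = 452$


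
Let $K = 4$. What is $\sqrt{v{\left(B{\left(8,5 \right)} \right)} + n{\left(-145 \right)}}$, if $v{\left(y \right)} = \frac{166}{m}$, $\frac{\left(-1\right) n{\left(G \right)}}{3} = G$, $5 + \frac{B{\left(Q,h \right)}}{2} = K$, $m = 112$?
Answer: $\frac{\sqrt{342202}}{28} \approx 20.892$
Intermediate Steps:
$B{\left(Q,h \right)} = -2$ ($B{\left(Q,h \right)} = -10 + 2 \cdot 4 = -10 + 8 = -2$)
$n{\left(G \right)} = - 3 G$
$v{\left(y \right)} = \frac{83}{56}$ ($v{\left(y \right)} = \frac{166}{112} = 166 \cdot \frac{1}{112} = \frac{83}{56}$)
$\sqrt{v{\left(B{\left(8,5 \right)} \right)} + n{\left(-145 \right)}} = \sqrt{\frac{83}{56} - -435} = \sqrt{\frac{83}{56} + 435} = \sqrt{\frac{24443}{56}} = \frac{\sqrt{342202}}{28}$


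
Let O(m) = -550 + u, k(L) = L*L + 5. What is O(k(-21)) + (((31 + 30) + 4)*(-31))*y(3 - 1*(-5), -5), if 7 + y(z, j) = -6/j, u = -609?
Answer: 10528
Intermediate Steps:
k(L) = 5 + L**2 (k(L) = L**2 + 5 = 5 + L**2)
y(z, j) = -7 - 6/j
O(m) = -1159 (O(m) = -550 - 609 = -1159)
O(k(-21)) + (((31 + 30) + 4)*(-31))*y(3 - 1*(-5), -5) = -1159 + (((31 + 30) + 4)*(-31))*(-7 - 6/(-5)) = -1159 + ((61 + 4)*(-31))*(-7 - 6*(-1/5)) = -1159 + (65*(-31))*(-7 + 6/5) = -1159 - 2015*(-29/5) = -1159 + 11687 = 10528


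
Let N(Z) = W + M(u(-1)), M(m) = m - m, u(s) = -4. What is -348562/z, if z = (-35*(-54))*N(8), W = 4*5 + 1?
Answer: -174281/19845 ≈ -8.7821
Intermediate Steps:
M(m) = 0
W = 21 (W = 20 + 1 = 21)
N(Z) = 21 (N(Z) = 21 + 0 = 21)
z = 39690 (z = -35*(-54)*21 = 1890*21 = 39690)
-348562/z = -348562/39690 = -348562*1/39690 = -174281/19845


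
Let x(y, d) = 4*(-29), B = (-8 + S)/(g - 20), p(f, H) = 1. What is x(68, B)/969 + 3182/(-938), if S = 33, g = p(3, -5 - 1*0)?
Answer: -1596083/454461 ≈ -3.5120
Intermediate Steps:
g = 1
B = -25/19 (B = (-8 + 33)/(1 - 20) = 25/(-19) = 25*(-1/19) = -25/19 ≈ -1.3158)
x(y, d) = -116
x(68, B)/969 + 3182/(-938) = -116/969 + 3182/(-938) = -116*1/969 + 3182*(-1/938) = -116/969 - 1591/469 = -1596083/454461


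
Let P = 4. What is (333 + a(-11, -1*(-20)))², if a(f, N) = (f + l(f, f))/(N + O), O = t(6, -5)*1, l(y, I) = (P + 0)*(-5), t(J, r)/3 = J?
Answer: 159340129/1444 ≈ 1.1035e+5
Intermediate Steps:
t(J, r) = 3*J
l(y, I) = -20 (l(y, I) = (4 + 0)*(-5) = 4*(-5) = -20)
O = 18 (O = (3*6)*1 = 18*1 = 18)
a(f, N) = (-20 + f)/(18 + N) (a(f, N) = (f - 20)/(N + 18) = (-20 + f)/(18 + N))
(333 + a(-11, -1*(-20)))² = (333 + (-20 - 11)/(18 - 1*(-20)))² = (333 - 31/(18 + 20))² = (333 - 31/38)² = (12623/38)² = 159340129/1444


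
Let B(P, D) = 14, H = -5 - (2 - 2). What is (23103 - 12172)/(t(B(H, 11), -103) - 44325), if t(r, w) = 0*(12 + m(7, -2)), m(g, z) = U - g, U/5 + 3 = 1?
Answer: -10931/44325 ≈ -0.24661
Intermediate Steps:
U = -10 (U = -15 + 5*1 = -15 + 5 = -10)
H = -5 (H = -5 - 1*0 = -5 + 0 = -5)
m(g, z) = -10 - g
t(r, w) = 0 (t(r, w) = 0*(12 + (-10 - 1*7)) = 0*(12 + (-10 - 7)) = 0*(12 - 17) = 0*(-5) = 0)
(23103 - 12172)/(t(B(H, 11), -103) - 44325) = (23103 - 12172)/(0 - 44325) = 10931/(-44325) = 10931*(-1/44325) = -10931/44325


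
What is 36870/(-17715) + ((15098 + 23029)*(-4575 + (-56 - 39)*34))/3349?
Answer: -351451670377/3955169 ≈ -88859.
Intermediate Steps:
36870/(-17715) + ((15098 + 23029)*(-4575 + (-56 - 39)*34))/3349 = 36870*(-1/17715) + (38127*(-4575 - 95*34))*(1/3349) = -2458/1181 + (38127*(-4575 - 3230))*(1/3349) = -2458/1181 + (38127*(-7805))*(1/3349) = -2458/1181 - 297581235*1/3349 = -2458/1181 - 297581235/3349 = -351451670377/3955169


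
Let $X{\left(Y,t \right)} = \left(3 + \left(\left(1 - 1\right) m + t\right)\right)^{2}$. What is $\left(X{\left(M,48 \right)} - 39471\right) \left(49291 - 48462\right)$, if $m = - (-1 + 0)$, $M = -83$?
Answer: $-30565230$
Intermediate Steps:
$m = 1$ ($m = \left(-1\right) \left(-1\right) = 1$)
$X{\left(Y,t \right)} = \left(3 + t\right)^{2}$ ($X{\left(Y,t \right)} = \left(3 + \left(\left(1 - 1\right) 1 + t\right)\right)^{2} = \left(3 + \left(0 \cdot 1 + t\right)\right)^{2} = \left(3 + \left(0 + t\right)\right)^{2} = \left(3 + t\right)^{2}$)
$\left(X{\left(M,48 \right)} - 39471\right) \left(49291 - 48462\right) = \left(\left(3 + 48\right)^{2} - 39471\right) \left(49291 - 48462\right) = \left(51^{2} - 39471\right) 829 = \left(2601 - 39471\right) 829 = \left(-36870\right) 829 = -30565230$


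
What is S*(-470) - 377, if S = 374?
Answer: -176157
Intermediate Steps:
S*(-470) - 377 = 374*(-470) - 377 = -175780 - 377 = -176157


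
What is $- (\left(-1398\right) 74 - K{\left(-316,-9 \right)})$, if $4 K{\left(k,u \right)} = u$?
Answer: $\frac{413799}{4} \approx 1.0345 \cdot 10^{5}$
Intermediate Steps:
$K{\left(k,u \right)} = \frac{u}{4}$
$- (\left(-1398\right) 74 - K{\left(-316,-9 \right)}) = - (\left(-1398\right) 74 - \frac{1}{4} \left(-9\right)) = - (-103452 - - \frac{9}{4}) = - (-103452 + \frac{9}{4}) = \left(-1\right) \left(- \frac{413799}{4}\right) = \frac{413799}{4}$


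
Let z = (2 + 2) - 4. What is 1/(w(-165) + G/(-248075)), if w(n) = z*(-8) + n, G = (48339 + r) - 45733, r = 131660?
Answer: -248075/41066641 ≈ -0.0060408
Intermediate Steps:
z = 0 (z = 4 - 4 = 0)
G = 134266 (G = (48339 + 131660) - 45733 = 179999 - 45733 = 134266)
w(n) = n (w(n) = 0*(-8) + n = 0 + n = n)
1/(w(-165) + G/(-248075)) = 1/(-165 + 134266/(-248075)) = 1/(-165 + 134266*(-1/248075)) = 1/(-165 - 134266/248075) = 1/(-41066641/248075) = -248075/41066641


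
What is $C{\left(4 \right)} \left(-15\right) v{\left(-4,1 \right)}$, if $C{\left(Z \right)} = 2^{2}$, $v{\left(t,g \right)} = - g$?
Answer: $60$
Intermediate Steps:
$C{\left(Z \right)} = 4$
$C{\left(4 \right)} \left(-15\right) v{\left(-4,1 \right)} = 4 \left(-15\right) \left(\left(-1\right) 1\right) = \left(-60\right) \left(-1\right) = 60$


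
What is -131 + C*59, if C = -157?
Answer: -9394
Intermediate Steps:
-131 + C*59 = -131 - 157*59 = -131 - 9263 = -9394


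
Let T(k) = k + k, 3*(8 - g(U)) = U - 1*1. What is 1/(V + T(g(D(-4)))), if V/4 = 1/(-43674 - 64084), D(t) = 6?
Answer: 161637/2047396 ≈ 0.078948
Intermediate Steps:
g(U) = 25/3 - U/3 (g(U) = 8 - (U - 1*1)/3 = 8 - (U - 1)/3 = 8 - (-1 + U)/3 = 8 + (⅓ - U/3) = 25/3 - U/3)
V = -2/53879 (V = 4/(-43674 - 64084) = 4/(-107758) = 4*(-1/107758) = -2/53879 ≈ -3.7120e-5)
T(k) = 2*k
1/(V + T(g(D(-4)))) = 1/(-2/53879 + 2*(25/3 - ⅓*6)) = 1/(-2/53879 + 2*(25/3 - 2)) = 1/(-2/53879 + 2*(19/3)) = 1/(-2/53879 + 38/3) = 1/(2047396/161637) = 161637/2047396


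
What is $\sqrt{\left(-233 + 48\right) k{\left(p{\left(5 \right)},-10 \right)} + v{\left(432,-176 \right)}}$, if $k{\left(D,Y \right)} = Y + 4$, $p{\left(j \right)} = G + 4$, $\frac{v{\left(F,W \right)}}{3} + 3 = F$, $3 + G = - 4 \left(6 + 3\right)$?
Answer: $\sqrt{2397} \approx 48.959$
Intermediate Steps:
$G = -39$ ($G = -3 - 4 \left(6 + 3\right) = -3 - 36 = -39$)
$v{\left(F,W \right)} = -9 + 3 F$
$p{\left(j \right)} = -35$ ($p{\left(j \right)} = -39 + 4 = -35$)
$k{\left(D,Y \right)} = 4 + Y$
$\sqrt{\left(-233 + 48\right) k{\left(p{\left(5 \right)},-10 \right)} + v{\left(432,-176 \right)}} = \sqrt{\left(-233 + 48\right) \left(4 - 10\right) + \left(-9 + 3 \cdot 432\right)} = \sqrt{\left(-185\right) \left(-6\right) + \left(-9 + 1296\right)} = \sqrt{1110 + 1287} = \sqrt{2397}$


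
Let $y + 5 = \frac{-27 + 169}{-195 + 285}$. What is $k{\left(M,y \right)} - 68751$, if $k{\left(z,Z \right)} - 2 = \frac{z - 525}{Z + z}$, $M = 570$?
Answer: $- \frac{1752822479}{25496} \approx -68749.0$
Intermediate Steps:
$y = - \frac{154}{45}$ ($y = -5 + \frac{-27 + 169}{-195 + 285} = -5 + \frac{142}{90} = -5 + 142 \cdot \frac{1}{90} = -5 + \frac{71}{45} = - \frac{154}{45} \approx -3.4222$)
$k{\left(z,Z \right)} = 2 + \frac{-525 + z}{Z + z}$ ($k{\left(z,Z \right)} = 2 + \frac{z - 525}{Z + z} = 2 + \frac{-525 + z}{Z + z}$)
$k{\left(M,y \right)} - 68751 = \frac{-525 + 2 \left(- \frac{154}{45}\right) + 3 \cdot 570}{- \frac{154}{45} + 570} - 68751 = \frac{-525 - \frac{308}{45} + 1710}{\frac{25496}{45}} - 68751 = \frac{45}{25496} \cdot \frac{53017}{45} - 68751 = \frac{53017}{25496} - 68751 = - \frac{1752822479}{25496}$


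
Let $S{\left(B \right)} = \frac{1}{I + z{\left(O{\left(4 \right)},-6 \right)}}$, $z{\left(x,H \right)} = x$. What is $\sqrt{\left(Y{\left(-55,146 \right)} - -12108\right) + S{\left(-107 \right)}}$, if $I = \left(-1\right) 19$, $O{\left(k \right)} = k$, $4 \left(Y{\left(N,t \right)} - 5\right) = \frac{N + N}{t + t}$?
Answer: $\frac{7 \sqrt{4742399010}}{4380} \approx 110.06$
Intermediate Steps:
$Y{\left(N,t \right)} = 5 + \frac{N}{4 t}$ ($Y{\left(N,t \right)} = 5 + \frac{\left(N + N\right) \frac{1}{t + t}}{4} = 5 + \frac{2 N \frac{1}{2 t}}{4} = 5 + \frac{N \frac{1}{t}}{4} = 5 + \frac{N}{4 t}$)
$I = -19$
$S{\left(B \right)} = - \frac{1}{15}$ ($S{\left(B \right)} = \frac{1}{-19 + 4} = \frac{1}{-15} = - \frac{1}{15}$)
$\sqrt{\left(Y{\left(-55,146 \right)} - -12108\right) + S{\left(-107 \right)}} = \sqrt{\left(\left(5 + \frac{1}{4} \left(-55\right) \frac{1}{146}\right) - -12108\right) - \frac{1}{15}} = \sqrt{\left(\left(5 + \frac{1}{4} \left(-55\right) \frac{1}{146}\right) + 12108\right) - \frac{1}{15}} = \sqrt{\left(\left(5 - \frac{55}{584}\right) + 12108\right) - \frac{1}{15}} = \sqrt{\left(\frac{2865}{584} + 12108\right) - \frac{1}{15}} = \sqrt{\frac{7073937}{584} - \frac{1}{15}} = \sqrt{\frac{106108471}{8760}} = \frac{7 \sqrt{4742399010}}{4380}$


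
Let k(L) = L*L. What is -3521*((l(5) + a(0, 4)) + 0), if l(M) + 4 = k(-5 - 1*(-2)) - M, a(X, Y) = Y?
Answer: -14084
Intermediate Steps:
k(L) = L²
l(M) = 5 - M (l(M) = -4 + ((-5 - 1*(-2))² - M) = -4 + ((-5 + 2)² - M) = -4 + ((-3)² - M) = -4 + (9 - M) = 5 - M)
-3521*((l(5) + a(0, 4)) + 0) = -3521*(((5 - 1*5) + 4) + 0) = -3521*(((5 - 5) + 4) + 0) = -3521*((0 + 4) + 0) = -3521*(4 + 0) = -3521*4 = -14084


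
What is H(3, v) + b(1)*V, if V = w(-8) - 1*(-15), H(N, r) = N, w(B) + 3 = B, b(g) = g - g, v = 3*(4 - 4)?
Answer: 3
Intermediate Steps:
v = 0 (v = 3*0 = 0)
b(g) = 0
w(B) = -3 + B
V = 4 (V = (-3 - 8) - 1*(-15) = -11 + 15 = 4)
H(3, v) + b(1)*V = 3 + 0*4 = 3 + 0 = 3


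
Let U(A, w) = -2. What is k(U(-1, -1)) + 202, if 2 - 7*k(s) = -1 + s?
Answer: 1419/7 ≈ 202.71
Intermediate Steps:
k(s) = 3/7 - s/7 (k(s) = 2/7 - (-1 + s)/7 = 2/7 + (1/7 - s/7) = 3/7 - s/7)
k(U(-1, -1)) + 202 = (3/7 - 1/7*(-2)) + 202 = (3/7 + 2/7) + 202 = 5/7 + 202 = 1419/7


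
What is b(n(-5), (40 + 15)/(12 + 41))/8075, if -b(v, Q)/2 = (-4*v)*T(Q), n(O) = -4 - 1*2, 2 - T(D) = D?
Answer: -144/25175 ≈ -0.0057200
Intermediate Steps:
T(D) = 2 - D
n(O) = -6 (n(O) = -4 - 2 = -6)
b(v, Q) = 8*v*(2 - Q) (b(v, Q) = -2*(-4*v)*(2 - Q) = -(-8)*v*(2 - Q) = 8*v*(2 - Q))
b(n(-5), (40 + 15)/(12 + 41))/8075 = (8*(-6)*(2 - (40 + 15)/(12 + 41)))/8075 = (8*(-6)*(2 - 55/53))*(1/8075) = (8*(-6)*(51/53))*(1/8075) = -2448/53*1/8075 = -144/25175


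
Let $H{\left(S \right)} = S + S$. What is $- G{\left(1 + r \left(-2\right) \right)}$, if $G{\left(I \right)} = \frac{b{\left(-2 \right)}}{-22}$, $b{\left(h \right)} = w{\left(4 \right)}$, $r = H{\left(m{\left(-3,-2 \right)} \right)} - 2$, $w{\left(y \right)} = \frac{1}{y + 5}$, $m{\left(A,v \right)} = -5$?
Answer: $\frac{1}{198} \approx 0.0050505$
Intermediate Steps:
$H{\left(S \right)} = 2 S$
$w{\left(y \right)} = \frac{1}{5 + y}$
$r = -12$ ($r = 2 \left(-5\right) - 2 = -10 - 2 = -12$)
$b{\left(h \right)} = \frac{1}{9}$ ($b{\left(h \right)} = \frac{1}{5 + 4} = \frac{1}{9}$)
$G{\left(I \right)} = - \frac{1}{198}$ ($G{\left(I \right)} = \frac{1}{9 \left(-22\right)} = \frac{1}{9} \left(- \frac{1}{22}\right) = - \frac{1}{198}$)
$- G{\left(1 + r \left(-2\right) \right)} = \left(-1\right) \left(- \frac{1}{198}\right) = \frac{1}{198}$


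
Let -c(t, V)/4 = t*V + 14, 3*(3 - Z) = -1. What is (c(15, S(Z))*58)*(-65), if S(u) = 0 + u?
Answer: 965120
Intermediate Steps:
Z = 10/3 (Z = 3 - 1/3*(-1) = 3 + 1/3 = 10/3 ≈ 3.3333)
S(u) = u
c(t, V) = -56 - 4*V*t (c(t, V) = -4*(t*V + 14) = -4*(V*t + 14) = -4*(14 + V*t) = -56 - 4*V*t)
(c(15, S(Z))*58)*(-65) = ((-56 - 4*10/3*15)*58)*(-65) = ((-56 - 200)*58)*(-65) = -256*58*(-65) = -14848*(-65) = 965120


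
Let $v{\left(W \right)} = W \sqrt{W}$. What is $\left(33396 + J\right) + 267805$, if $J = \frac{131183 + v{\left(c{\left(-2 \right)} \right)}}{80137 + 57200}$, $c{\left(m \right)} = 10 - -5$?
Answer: $\frac{41366172920}{137337} + \frac{5 \sqrt{15}}{45779} \approx 3.012 \cdot 10^{5}$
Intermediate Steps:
$c{\left(m \right)} = 15$ ($c{\left(m \right)} = 10 + 5 = 15$)
$v{\left(W \right)} = W^{\frac{3}{2}}$
$J = \frac{131183}{137337} + \frac{5 \sqrt{15}}{45779}$ ($J = \frac{131183 + 15^{\frac{3}{2}}}{80137 + 57200} = \frac{131183 + 15 \sqrt{15}}{137337} = \left(131183 + 15 \sqrt{15}\right) \frac{1}{137337} = \frac{131183}{137337} + \frac{5 \sqrt{15}}{45779} \approx 0.95561$)
$\left(33396 + J\right) + 267805 = \left(33396 + \left(\frac{131183}{137337} + \frac{5 \sqrt{15}}{45779}\right)\right) + 267805 = \left(\frac{4586637635}{137337} + \frac{5 \sqrt{15}}{45779}\right) + 267805 = \frac{41366172920}{137337} + \frac{5 \sqrt{15}}{45779}$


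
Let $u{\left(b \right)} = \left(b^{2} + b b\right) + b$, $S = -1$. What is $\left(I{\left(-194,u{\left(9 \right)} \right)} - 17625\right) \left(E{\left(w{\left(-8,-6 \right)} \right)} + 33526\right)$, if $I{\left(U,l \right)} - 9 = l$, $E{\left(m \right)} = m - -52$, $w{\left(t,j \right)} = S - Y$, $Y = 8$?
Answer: $-585611205$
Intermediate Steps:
$w{\left(t,j \right)} = -9$ ($w{\left(t,j \right)} = -1 - 8 = -9$)
$u{\left(b \right)} = b + 2 b^{2}$ ($u{\left(b \right)} = \left(b^{2} + b^{2}\right) + b = 2 b^{2} + b = b + 2 b^{2}$)
$E{\left(m \right)} = 52 + m$ ($E{\left(m \right)} = m + 52 = 52 + m$)
$I{\left(U,l \right)} = 9 + l$
$\left(I{\left(-194,u{\left(9 \right)} \right)} - 17625\right) \left(E{\left(w{\left(-8,-6 \right)} \right)} + 33526\right) = \left(\left(9 + 9 \left(1 + 2 \cdot 9\right)\right) - 17625\right) \left(\left(52 - 9\right) + 33526\right) = \left(\left(9 + 9 \left(1 + 18\right)\right) - 17625\right) \left(43 + 33526\right) = \left(\left(9 + 9 \cdot 19\right) - 17625\right) 33569 = \left(\left(9 + 171\right) - 17625\right) 33569 = \left(180 - 17625\right) 33569 = \left(-17445\right) 33569 = -585611205$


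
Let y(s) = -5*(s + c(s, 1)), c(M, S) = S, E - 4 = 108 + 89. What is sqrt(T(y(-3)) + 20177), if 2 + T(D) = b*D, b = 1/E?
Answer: sqrt(815092185)/201 ≈ 142.04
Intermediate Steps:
E = 201 (E = 4 + (108 + 89) = 4 + 197 = 201)
y(s) = -5 - 5*s (y(s) = -5*(s + 1) = -5*(1 + s) = -5 - 5*s)
b = 1/201 ≈ 0.0049751
T(D) = -2 + D/201
sqrt(T(y(-3)) + 20177) = sqrt((-2 + (-5 - 5*(-3))/201) + 20177) = sqrt((-2 + (-5 + 15)/201) + 20177) = sqrt((-2 + (1/201)*10) + 20177) = sqrt((-2 + 10/201) + 20177) = sqrt(-392/201 + 20177) = sqrt(4055185/201) = sqrt(815092185)/201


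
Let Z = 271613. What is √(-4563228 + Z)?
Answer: I*√4291615 ≈ 2071.6*I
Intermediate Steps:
√(-4563228 + Z) = √(-4563228 + 271613) = √(-4291615) = I*√4291615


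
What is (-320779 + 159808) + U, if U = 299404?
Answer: 138433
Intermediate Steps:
(-320779 + 159808) + U = (-320779 + 159808) + 299404 = -160971 + 299404 = 138433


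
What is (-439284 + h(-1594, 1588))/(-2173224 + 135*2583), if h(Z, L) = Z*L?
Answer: 2970556/1824519 ≈ 1.6281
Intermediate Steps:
h(Z, L) = L*Z
(-439284 + h(-1594, 1588))/(-2173224 + 135*2583) = (-439284 + 1588*(-1594))/(-2173224 + 135*2583) = (-439284 - 2531272)/(-2173224 + 348705) = -2970556/(-1824519) = -2970556*(-1/1824519) = 2970556/1824519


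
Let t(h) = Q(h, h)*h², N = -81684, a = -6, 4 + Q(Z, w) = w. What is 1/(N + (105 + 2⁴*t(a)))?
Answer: -1/87339 ≈ -1.1450e-5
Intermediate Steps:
Q(Z, w) = -4 + w
t(h) = h²*(-4 + h) (t(h) = (-4 + h)*h² = h²*(-4 + h))
1/(N + (105 + 2⁴*t(a))) = 1/(-81684 + (105 + 2⁴*((-6)²*(-4 - 6)))) = 1/(-81684 + (105 + 16*(36*(-10)))) = 1/(-81684 + (105 + 16*(-360))) = 1/(-81684 + (105 - 5760)) = 1/(-81684 - 5655) = 1/(-87339) = -1/87339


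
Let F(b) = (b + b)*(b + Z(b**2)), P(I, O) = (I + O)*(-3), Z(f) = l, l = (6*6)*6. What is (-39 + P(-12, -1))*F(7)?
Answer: 0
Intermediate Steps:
l = 216 (l = 36*6 = 216)
Z(f) = 216
P(I, O) = -3*I - 3*O
F(b) = 2*b*(216 + b) (F(b) = (b + b)*(b + 216) = (2*b)*(216 + b) = 2*b*(216 + b))
(-39 + P(-12, -1))*F(7) = (-39 + (-3*(-12) - 3*(-1)))*(2*7*(216 + 7)) = (-39 + (36 + 3))*(2*7*223) = (-39 + 39)*3122 = 0*3122 = 0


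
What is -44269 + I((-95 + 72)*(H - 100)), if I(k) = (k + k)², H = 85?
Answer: 431831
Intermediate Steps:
I(k) = 4*k² (I(k) = (2*k)² = 4*k²)
-44269 + I((-95 + 72)*(H - 100)) = -44269 + 4*((-95 + 72)*(85 - 100))² = -44269 + 4*(-23*(-15))² = -44269 + 4*345² = -44269 + 4*119025 = -44269 + 476100 = 431831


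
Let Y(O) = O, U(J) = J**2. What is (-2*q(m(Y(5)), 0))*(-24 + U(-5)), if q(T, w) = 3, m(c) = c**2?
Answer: -6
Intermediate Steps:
(-2*q(m(Y(5)), 0))*(-24 + U(-5)) = (-2*3)*(-24 + (-5)**2) = -6*(-24 + 25) = -6*1 = -6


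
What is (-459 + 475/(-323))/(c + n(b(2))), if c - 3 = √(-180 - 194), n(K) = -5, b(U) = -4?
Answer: 7828/3213 + 3914*I*√374/3213 ≈ 2.4364 + 23.558*I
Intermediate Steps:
c = 3 + I*√374 (c = 3 + √(-180 - 194) = 3 + √(-374) = 3 + I*√374 ≈ 3.0 + 19.339*I)
(-459 + 475/(-323))/(c + n(b(2))) = (-459 + 475/(-323))/((3 + I*√374) - 5) = (-459 + 475*(-1/323))/(-2 + I*√374) = (-459 - 25/17)/(-2 + I*√374) = -7828/(17*(-2 + I*√374))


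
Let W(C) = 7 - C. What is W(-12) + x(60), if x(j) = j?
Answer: 79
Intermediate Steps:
W(-12) + x(60) = (7 - 1*(-12)) + 60 = (7 + 12) + 60 = 19 + 60 = 79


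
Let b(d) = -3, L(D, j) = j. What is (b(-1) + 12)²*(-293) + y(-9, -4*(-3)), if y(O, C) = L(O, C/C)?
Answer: -23732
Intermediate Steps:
y(O, C) = 1 (y(O, C) = C/C = 1)
(b(-1) + 12)²*(-293) + y(-9, -4*(-3)) = (-3 + 12)²*(-293) + 1 = 9²*(-293) + 1 = 81*(-293) + 1 = -23733 + 1 = -23732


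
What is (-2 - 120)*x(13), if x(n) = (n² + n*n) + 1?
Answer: -41358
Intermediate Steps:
x(n) = 1 + 2*n² (x(n) = (n² + n²) + 1 = 2*n² + 1 = 1 + 2*n²)
(-2 - 120)*x(13) = (-2 - 120)*(1 + 2*13²) = -122*(1 + 2*169) = -122*(1 + 338) = -122*339 = -41358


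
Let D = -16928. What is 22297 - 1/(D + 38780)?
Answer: 487234043/21852 ≈ 22297.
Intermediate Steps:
22297 - 1/(D + 38780) = 22297 - 1/(-16928 + 38780) = 22297 - 1/21852 = 487234043/21852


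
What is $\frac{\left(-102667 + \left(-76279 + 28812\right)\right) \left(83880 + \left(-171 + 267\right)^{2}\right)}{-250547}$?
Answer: $\frac{13976874864}{250547} \approx 55785.0$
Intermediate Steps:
$\frac{\left(-102667 + \left(-76279 + 28812\right)\right) \left(83880 + \left(-171 + 267\right)^{2}\right)}{-250547} = \left(-102667 - 47467\right) \left(83880 + 96^{2}\right) \left(- \frac{1}{250547}\right) = - 150134 \left(83880 + 9216\right) \left(- \frac{1}{250547}\right) = \left(-150134\right) 93096 \left(- \frac{1}{250547}\right) = \left(-13976874864\right) \left(- \frac{1}{250547}\right) = \frac{13976874864}{250547}$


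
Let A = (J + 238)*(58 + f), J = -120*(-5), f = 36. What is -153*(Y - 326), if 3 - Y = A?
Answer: 12101535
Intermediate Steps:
J = 600
A = 78772 (A = (600 + 238)*(58 + 36) = 838*94 = 78772)
Y = -78769 (Y = 3 - 1*78772 = 3 - 78772 = -78769)
-153*(Y - 326) = -153*(-78769 - 326) = -153*(-79095) = 12101535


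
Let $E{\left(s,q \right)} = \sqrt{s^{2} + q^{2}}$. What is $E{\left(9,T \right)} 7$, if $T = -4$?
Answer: $7 \sqrt{97} \approx 68.942$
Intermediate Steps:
$E{\left(s,q \right)} = \sqrt{q^{2} + s^{2}}$
$E{\left(9,T \right)} 7 = \sqrt{\left(-4\right)^{2} + 9^{2}} \cdot 7 = \sqrt{16 + 81} \cdot 7 = \sqrt{97} \cdot 7 = 7 \sqrt{97}$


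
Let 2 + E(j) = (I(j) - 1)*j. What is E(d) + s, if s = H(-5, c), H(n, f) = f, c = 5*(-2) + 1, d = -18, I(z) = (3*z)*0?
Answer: 7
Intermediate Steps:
I(z) = 0
E(j) = -2 - j (E(j) = -2 + (0 - 1)*j = -2 - j)
c = -9 (c = -10 + 1 = -9)
s = -9
E(d) + s = (-2 - 1*(-18)) - 9 = (-2 + 18) - 9 = 16 - 9 = 7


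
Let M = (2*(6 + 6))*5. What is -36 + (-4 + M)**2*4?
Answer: 53788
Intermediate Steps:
M = 120 (M = (2*12)*5 = 24*5 = 120)
-36 + (-4 + M)**2*4 = -36 + (-4 + 120)**2*4 = -36 + 116**2*4 = -36 + 13456*4 = -36 + 53824 = 53788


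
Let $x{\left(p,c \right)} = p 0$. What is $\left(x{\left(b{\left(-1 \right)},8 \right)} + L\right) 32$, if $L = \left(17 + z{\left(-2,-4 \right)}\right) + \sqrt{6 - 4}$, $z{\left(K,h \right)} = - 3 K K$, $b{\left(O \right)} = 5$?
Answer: $160 + 32 \sqrt{2} \approx 205.25$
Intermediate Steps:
$z{\left(K,h \right)} = - 3 K^{2}$
$x{\left(p,c \right)} = 0$
$L = 5 + \sqrt{2}$ ($L = \left(17 - 3 \left(-2\right)^{2}\right) + \sqrt{6 - 4} = \left(17 - 12\right) + \sqrt{2} = 5 + \sqrt{2} \approx 6.4142$)
$\left(x{\left(b{\left(-1 \right)},8 \right)} + L\right) 32 = \left(0 + \left(5 + \sqrt{2}\right)\right) 32 = \left(5 + \sqrt{2}\right) 32 = 160 + 32 \sqrt{2}$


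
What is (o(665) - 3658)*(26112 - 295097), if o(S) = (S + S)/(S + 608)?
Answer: 65905628760/67 ≈ 9.8367e+8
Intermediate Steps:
o(S) = 2*S/(608 + S) (o(S) = (2*S)/(608 + S) = 2*S/(608 + S))
(o(665) - 3658)*(26112 - 295097) = (2*665/(608 + 665) - 3658)*(26112 - 295097) = (2*665/1273 - 3658)*(-268985) = (2*665*(1/1273) - 3658)*(-268985) = (70/67 - 3658)*(-268985) = -245016/67*(-268985) = 65905628760/67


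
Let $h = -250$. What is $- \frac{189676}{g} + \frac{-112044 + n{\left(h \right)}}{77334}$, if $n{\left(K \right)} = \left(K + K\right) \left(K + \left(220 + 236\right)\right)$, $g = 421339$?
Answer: $- \frac{52637413850}{16291915113} \approx -3.2309$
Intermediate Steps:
$n{\left(K \right)} = 2 K \left(456 + K\right)$ ($n{\left(K \right)} = 2 K \left(K + 456\right) = 2 K \left(456 + K\right)$)
$- \frac{189676}{g} + \frac{-112044 + n{\left(h \right)}}{77334} = - \frac{189676}{421339} + \frac{-112044 + 2 \left(-250\right) \left(456 - 250\right)}{77334} = \left(-189676\right) \frac{1}{421339} + \left(-112044 + 2 \left(-250\right) 206\right) \frac{1}{77334} = - \frac{189676}{421339} + \left(-112044 - 103000\right) \frac{1}{77334} = - \frac{189676}{421339} - \frac{107522}{38667} = - \frac{52637413850}{16291915113}$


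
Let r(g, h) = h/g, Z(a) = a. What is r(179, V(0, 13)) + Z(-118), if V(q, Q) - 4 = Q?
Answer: -21105/179 ≈ -117.91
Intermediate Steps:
V(q, Q) = 4 + Q
r(179, V(0, 13)) + Z(-118) = (4 + 13)/179 - 118 = 17*(1/179) - 118 = 17/179 - 118 = -21105/179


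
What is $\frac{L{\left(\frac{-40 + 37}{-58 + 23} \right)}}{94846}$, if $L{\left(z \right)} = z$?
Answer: $\frac{3}{3319610} \approx 9.0372 \cdot 10^{-7}$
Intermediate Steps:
$\frac{L{\left(\frac{-40 + 37}{-58 + 23} \right)}}{94846} = \frac{\left(-40 + 37\right) \frac{1}{-58 + 23}}{94846} = - \frac{3}{-35} \cdot \frac{1}{94846} = \left(-3\right) \left(- \frac{1}{35}\right) \frac{1}{94846} = \frac{3}{35} \cdot \frac{1}{94846} = \frac{3}{3319610}$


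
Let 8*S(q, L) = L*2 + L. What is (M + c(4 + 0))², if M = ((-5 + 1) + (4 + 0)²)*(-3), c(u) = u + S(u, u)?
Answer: 3721/4 ≈ 930.25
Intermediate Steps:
S(q, L) = 3*L/8 (S(q, L) = (L*2 + L)/8 = (2*L + L)/8 = (3*L)/8 = 3*L/8)
c(u) = 11*u/8 (c(u) = u + 3*u/8 = 11*u/8)
M = -36 (M = (-4 + 4²)*(-3) = (-4 + 16)*(-3) = 12*(-3) = -36)
(M + c(4 + 0))² = (-36 + 11*(4 + 0)/8)² = (-36 + (11/8)*4)² = (-36 + 11/2)² = (-61/2)² = 3721/4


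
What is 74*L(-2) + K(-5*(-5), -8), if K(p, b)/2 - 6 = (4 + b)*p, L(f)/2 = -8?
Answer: -1372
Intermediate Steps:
L(f) = -16 (L(f) = 2*(-8) = -16)
K(p, b) = 12 + 2*p*(4 + b) (K(p, b) = 12 + 2*((4 + b)*p) = 12 + 2*(p*(4 + b)) = 12 + 2*p*(4 + b))
74*L(-2) + K(-5*(-5), -8) = 74*(-16) + (12 + 8*(-5*(-5)) + 2*(-8)*(-5*(-5))) = -1184 + (12 + 8*25 + 2*(-8)*25) = -1184 + (12 + 200 - 400) = -1184 - 188 = -1372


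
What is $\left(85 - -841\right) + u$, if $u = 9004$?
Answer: $9930$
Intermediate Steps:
$\left(85 - -841\right) + u = \left(85 - -841\right) + 9004 = \left(85 + 841\right) + 9004 = 926 + 9004 = 9930$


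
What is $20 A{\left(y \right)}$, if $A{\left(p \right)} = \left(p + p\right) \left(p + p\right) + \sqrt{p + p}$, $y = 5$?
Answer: $2000 + 20 \sqrt{10} \approx 2063.2$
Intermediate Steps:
$A{\left(p \right)} = 4 p^{2} + \sqrt{2} \sqrt{p}$ ($A{\left(p \right)} = 2 p 2 p + \sqrt{2 p} = 4 p^{2} + \sqrt{2} \sqrt{p}$)
$20 A{\left(y \right)} = 20 \left(4 \cdot 5^{2} + \sqrt{2} \sqrt{5}\right) = 20 \left(4 \cdot 25 + \sqrt{10}\right) = 20 \left(100 + \sqrt{10}\right) = 2000 + 20 \sqrt{10}$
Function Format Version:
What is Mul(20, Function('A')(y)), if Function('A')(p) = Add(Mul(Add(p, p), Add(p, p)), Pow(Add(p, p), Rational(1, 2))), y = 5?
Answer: Add(2000, Mul(20, Pow(10, Rational(1, 2)))) ≈ 2063.2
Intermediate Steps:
Function('A')(p) = Add(Mul(4, Pow(p, 2)), Mul(Pow(2, Rational(1, 2)), Pow(p, Rational(1, 2)))) (Function('A')(p) = Add(Mul(Mul(2, p), Mul(2, p)), Pow(Mul(2, p), Rational(1, 2))) = Add(Mul(4, Pow(p, 2)), Mul(Pow(2, Rational(1, 2)), Pow(p, Rational(1, 2)))))
Mul(20, Function('A')(y)) = Mul(20, Add(Mul(4, Pow(5, 2)), Mul(Pow(2, Rational(1, 2)), Pow(5, Rational(1, 2))))) = Mul(20, Add(Mul(4, 25), Pow(10, Rational(1, 2)))) = Mul(20, Add(100, Pow(10, Rational(1, 2)))) = Add(2000, Mul(20, Pow(10, Rational(1, 2))))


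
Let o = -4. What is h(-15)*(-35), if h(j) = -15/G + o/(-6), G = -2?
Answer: -1715/6 ≈ -285.83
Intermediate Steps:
h(j) = 49/6 (h(j) = -15/(-2) - 4/(-6) = -15*(-½) - 4*(-⅙) = 15/2 + ⅔ = 49/6)
h(-15)*(-35) = (49/6)*(-35) = -1715/6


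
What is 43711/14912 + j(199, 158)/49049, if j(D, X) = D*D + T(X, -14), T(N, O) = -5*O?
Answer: 2735554791/731418688 ≈ 3.7401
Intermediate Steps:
j(D, X) = 70 + D² (j(D, X) = D*D - 5*(-14) = D² + 70 = 70 + D²)
43711/14912 + j(199, 158)/49049 = 43711/14912 + (70 + 199²)/49049 = 43711*(1/14912) + (70 + 39601)*(1/49049) = 43711/14912 + 39671*(1/49049) = 43711/14912 + 39671/49049 = 2735554791/731418688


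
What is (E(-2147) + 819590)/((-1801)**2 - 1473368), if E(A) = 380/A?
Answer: 92613650/200036329 ≈ 0.46298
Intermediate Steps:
(E(-2147) + 819590)/((-1801)**2 - 1473368) = (380/(-2147) + 819590)/((-1801)**2 - 1473368) = (380*(-1/2147) + 819590)/(3243601 - 1473368) = (-20/113 + 819590)/1770233 = (92613650/113)*(1/1770233) = 92613650/200036329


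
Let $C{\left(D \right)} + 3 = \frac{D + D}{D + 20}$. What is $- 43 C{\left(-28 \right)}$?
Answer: $-172$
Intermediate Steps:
$C{\left(D \right)} = -3 + \frac{2 D}{20 + D}$ ($C{\left(D \right)} = -3 + \frac{D + D}{D + 20} = -3 + \frac{2 D}{20 + D}$)
$- 43 C{\left(-28 \right)} = - 43 \frac{-60 - -28}{20 - 28} = - 43 \frac{-60 + 28}{-8} = - 43 \left(\left(- \frac{1}{8}\right) \left(-32\right)\right) = \left(-43\right) 4 = -172$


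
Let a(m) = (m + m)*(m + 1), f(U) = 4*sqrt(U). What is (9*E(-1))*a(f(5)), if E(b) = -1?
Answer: -1440 - 72*sqrt(5) ≈ -1601.0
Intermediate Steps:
a(m) = 2*m*(1 + m) (a(m) = (2*m)*(1 + m) = 2*m*(1 + m))
(9*E(-1))*a(f(5)) = (9*(-1))*(2*(4*sqrt(5))*(1 + 4*sqrt(5))) = -72*sqrt(5)*(1 + 4*sqrt(5))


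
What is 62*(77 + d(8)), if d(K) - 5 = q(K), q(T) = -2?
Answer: 4960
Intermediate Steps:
d(K) = 3 (d(K) = 5 - 2 = 3)
62*(77 + d(8)) = 62*(77 + 3) = 62*80 = 4960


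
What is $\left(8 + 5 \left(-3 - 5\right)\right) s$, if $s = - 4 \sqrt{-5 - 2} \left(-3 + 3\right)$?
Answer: $0$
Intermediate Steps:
$s = 0$ ($s = - 4 \sqrt{-7} \cdot 0 = - 4 i \sqrt{7} \cdot 0 = 0$)
$\left(8 + 5 \left(-3 - 5\right)\right) s = \left(8 + 5 \left(-3 - 5\right)\right) 0 = \left(8 + 5 \left(-8\right)\right) 0 = \left(8 - 40\right) 0 = \left(-32\right) 0 = 0$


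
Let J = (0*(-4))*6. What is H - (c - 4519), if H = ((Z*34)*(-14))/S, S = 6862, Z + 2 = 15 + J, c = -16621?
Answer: 72528246/3431 ≈ 21139.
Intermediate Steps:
J = 0 (J = 0*6 = 0)
Z = 13 (Z = -2 + (15 + 0) = -2 + 15 = 13)
H = -3094/3431 (H = ((13*34)*(-14))/6862 = (442*(-14))*(1/6862) = -6188*1/6862 = -3094/3431 ≈ -0.90178)
H - (c - 4519) = -3094/3431 - (-16621 - 4519) = -3094/3431 - 1*(-21140) = -3094/3431 + 21140 = 72528246/3431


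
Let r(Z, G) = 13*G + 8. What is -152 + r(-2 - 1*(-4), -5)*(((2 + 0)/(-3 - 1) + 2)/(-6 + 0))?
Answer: -551/4 ≈ -137.75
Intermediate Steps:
r(Z, G) = 8 + 13*G
-152 + r(-2 - 1*(-4), -5)*(((2 + 0)/(-3 - 1) + 2)/(-6 + 0)) = -152 + (8 + 13*(-5))*(((2 + 0)/(-3 - 1) + 2)/(-6 + 0)) = -152 + (8 - 65)*((2/(-4) + 2)/(-6)) = -152 - 57*(2*(-¼) + 2)*(-1)/6 = -152 - 57*(-½ + 2)*(-1)/6 = -152 - 171*(-1)/(2*6) = -152 - 57*(-¼) = -152 + 57/4 = -551/4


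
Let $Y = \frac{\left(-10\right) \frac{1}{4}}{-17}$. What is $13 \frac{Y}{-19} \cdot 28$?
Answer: $- \frac{910}{323} \approx -2.8173$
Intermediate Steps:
$Y = \frac{5}{34}$ ($Y = \left(-10\right) \frac{1}{4} \left(- \frac{1}{17}\right) = \left(- \frac{5}{2}\right) \left(- \frac{1}{17}\right) = \frac{5}{34} \approx 0.14706$)
$13 \frac{Y}{-19} \cdot 28 = 13 \frac{5}{34 \left(-19\right)} 28 = 13 \cdot \frac{5}{34} \left(- \frac{1}{19}\right) 28 = 13 \left(- \frac{5}{646}\right) 28 = \left(- \frac{65}{646}\right) 28 = - \frac{910}{323}$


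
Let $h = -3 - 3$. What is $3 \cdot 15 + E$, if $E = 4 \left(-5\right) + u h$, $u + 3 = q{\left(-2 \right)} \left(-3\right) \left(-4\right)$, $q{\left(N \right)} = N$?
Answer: $187$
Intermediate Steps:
$h = -6$ ($h = -3 - 3 = -6$)
$u = -27$ ($u = -3 + \left(-2\right) \left(-3\right) \left(-4\right) = -3 + 6 \left(-4\right) = -3 - 24 = -27$)
$E = 142$ ($E = 4 \left(-5\right) - -162 = -20 + 162 = 142$)
$3 \cdot 15 + E = 3 \cdot 15 + 142 = 45 + 142 = 187$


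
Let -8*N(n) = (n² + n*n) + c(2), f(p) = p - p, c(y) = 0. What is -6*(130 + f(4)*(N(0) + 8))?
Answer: -780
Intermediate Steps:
f(p) = 0
N(n) = -n²/4 (N(n) = -((n² + n*n) + 0)/8 = -((n² + n²) + 0)/8 = -(2*n² + 0)/8 = -n²/4)
-6*(130 + f(4)*(N(0) + 8)) = -6*(130 + 0*(-¼*0² + 8)) = -6*(130 + 0*(-¼*0 + 8)) = -6*(130 + 0*(0 + 8)) = -6*(130 + 0*8) = -6*(130 + 0) = -6*130 = -780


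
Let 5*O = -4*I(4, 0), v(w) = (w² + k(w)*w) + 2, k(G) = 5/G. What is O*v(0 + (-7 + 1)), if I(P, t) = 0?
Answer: 0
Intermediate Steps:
v(w) = 7 + w² (v(w) = (w² + (5/w)*w) + 2 = (w² + 5) + 2 = (5 + w²) + 2 = 7 + w²)
O = 0 (O = (-4*0)/5 = (⅕)*0 = 0)
O*v(0 + (-7 + 1)) = 0*(7 + (0 + (-7 + 1))²) = 0*(7 + (0 - 6)²) = 0*(7 + (-6)²) = 0*(7 + 36) = 0*43 = 0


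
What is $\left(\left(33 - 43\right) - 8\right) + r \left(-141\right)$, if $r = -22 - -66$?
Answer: $-6222$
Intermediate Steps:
$r = 44$ ($r = -22 + 66 = 44$)
$\left(\left(33 - 43\right) - 8\right) + r \left(-141\right) = \left(\left(33 - 43\right) - 8\right) + 44 \left(-141\right) = \left(-10 - 8\right) - 6204 = -18 - 6204 = -6222$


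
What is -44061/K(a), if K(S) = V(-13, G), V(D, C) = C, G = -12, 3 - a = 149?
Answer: 14687/4 ≈ 3671.8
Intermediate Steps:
a = -146 (a = 3 - 1*149 = 3 - 149 = -146)
K(S) = -12
-44061/K(a) = -44061/(-12) = -44061*(-1/12) = 14687/4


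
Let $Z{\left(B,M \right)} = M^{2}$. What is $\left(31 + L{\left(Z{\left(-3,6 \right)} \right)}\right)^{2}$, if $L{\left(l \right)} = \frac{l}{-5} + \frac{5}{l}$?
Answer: $\frac{18567481}{32400} \approx 573.07$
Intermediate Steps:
$L{\left(l \right)} = \frac{5}{l} - \frac{l}{5}$ ($L{\left(l \right)} = l \left(- \frac{1}{5}\right) + \frac{5}{l} = - \frac{l}{5} + \frac{5}{l} = \frac{5}{l} - \frac{l}{5}$)
$\left(31 + L{\left(Z{\left(-3,6 \right)} \right)}\right)^{2} = \left(31 + \left(\frac{5}{6^{2}} - \frac{6^{2}}{5}\right)\right)^{2} = \left(31 + \left(\frac{5}{36} - \frac{36}{5}\right)\right)^{2} = \left(31 - \frac{1271}{180}\right)^{2} = \left(\frac{4309}{180}\right)^{2} = \frac{18567481}{32400}$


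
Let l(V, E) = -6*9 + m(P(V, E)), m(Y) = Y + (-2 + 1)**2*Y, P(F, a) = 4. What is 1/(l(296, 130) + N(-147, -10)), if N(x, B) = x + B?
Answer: -1/203 ≈ -0.0049261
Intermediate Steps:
m(Y) = 2*Y (m(Y) = Y + (-1)**2*Y = Y + 1*Y = Y + Y = 2*Y)
l(V, E) = -46 (l(V, E) = -6*9 + 2*4 = -54 + 8 = -46)
N(x, B) = B + x
1/(l(296, 130) + N(-147, -10)) = 1/(-46 + (-10 - 147)) = 1/(-46 - 157) = 1/(-203) = -1/203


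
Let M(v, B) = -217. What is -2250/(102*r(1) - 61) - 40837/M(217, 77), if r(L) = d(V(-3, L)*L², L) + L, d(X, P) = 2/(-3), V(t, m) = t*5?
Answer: 176761/651 ≈ 271.52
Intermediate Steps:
V(t, m) = 5*t
d(X, P) = -⅔ (d(X, P) = 2*(-⅓) = -⅔)
r(L) = -⅔ + L
-2250/(102*r(1) - 61) - 40837/M(217, 77) = -2250/(102*(-⅔ + 1) - 61) - 40837/(-217) = -2250/(102*(⅓) - 61) - 40837*(-1/217) = -2250/(34 - 61) + 40837/217 = -2250/(-27) + 40837/217 = -2250*(-1/27) + 40837/217 = 250/3 + 40837/217 = 176761/651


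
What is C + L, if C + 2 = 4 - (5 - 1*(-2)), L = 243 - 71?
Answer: 167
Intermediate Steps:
L = 172
C = -5 (C = -2 + (4 - (5 - 1*(-2))) = -2 + (4 - (5 + 2)) = -2 + (4 - 1*7) = -2 + (4 - 7) = -2 - 3 = -5)
C + L = -5 + 172 = 167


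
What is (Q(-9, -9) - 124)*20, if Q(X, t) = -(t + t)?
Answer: -2120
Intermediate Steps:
Q(X, t) = -2*t
(Q(-9, -9) - 124)*20 = (-2*(-9) - 124)*20 = (18 - 124)*20 = -106*20 = -2120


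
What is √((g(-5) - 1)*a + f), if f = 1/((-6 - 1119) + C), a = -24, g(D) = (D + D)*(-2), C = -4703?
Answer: I*√3872078033/2914 ≈ 21.354*I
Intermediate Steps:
g(D) = -4*D (g(D) = (2*D)*(-2) = -4*D)
f = -1/5828 (f = 1/((-6 - 1119) - 4703) = 1/(-1125 - 4703) = 1/(-5828) = -1/5828 ≈ -0.00017159)
√((g(-5) - 1)*a + f) = √((-4*(-5) - 1)*(-24) - 1/5828) = √((20 - 1)*(-24) - 1/5828) = √(19*(-24) - 1/5828) = √(-456 - 1/5828) = √(-2657569/5828) = I*√3872078033/2914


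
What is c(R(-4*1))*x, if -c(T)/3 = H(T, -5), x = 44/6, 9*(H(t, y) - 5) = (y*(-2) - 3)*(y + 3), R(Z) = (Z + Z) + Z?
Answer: -682/9 ≈ -75.778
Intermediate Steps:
R(Z) = 3*Z (R(Z) = 2*Z + Z = 3*Z)
H(t, y) = 5 + (-3 - 2*y)*(3 + y)/9 (H(t, y) = 5 + ((y*(-2) - 3)*(y + 3))/9 = 5 + ((-2*y - 3)*(3 + y))/9 = 5 + ((-3 - 2*y)*(3 + y))/9 = 5 + (-3 - 2*y)*(3 + y)/9)
x = 22/3 (x = 44*(⅙) = 22/3 ≈ 7.3333)
c(T) = -31/3 (c(T) = -3*(4 - 1*(-5) - 2/9*(-5)²) = -3*(4 + 5 - 2/9*25) = -3*(4 + 5 - 50/9) = -3*31/9 = -31/3)
c(R(-4*1))*x = -31/3*22/3 = -682/9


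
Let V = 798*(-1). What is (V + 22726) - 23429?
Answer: -1501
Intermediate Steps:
V = -798
(V + 22726) - 23429 = (-798 + 22726) - 23429 = 21928 - 23429 = -1501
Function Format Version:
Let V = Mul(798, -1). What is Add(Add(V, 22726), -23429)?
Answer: -1501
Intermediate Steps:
V = -798
Add(Add(V, 22726), -23429) = Add(Add(-798, 22726), -23429) = Add(21928, -23429) = -1501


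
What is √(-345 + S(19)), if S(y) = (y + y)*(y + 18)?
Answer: √1061 ≈ 32.573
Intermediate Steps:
S(y) = 2*y*(18 + y) (S(y) = (2*y)*(18 + y) = 2*y*(18 + y))
√(-345 + S(19)) = √(-345 + 2*19*(18 + 19)) = √(-345 + 2*19*37) = √(-345 + 1406) = √1061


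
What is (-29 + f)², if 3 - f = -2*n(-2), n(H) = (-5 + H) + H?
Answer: 1936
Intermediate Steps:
n(H) = -5 + 2*H
f = -15 (f = 3 - (-2)*(-5 + 2*(-2)) = 3 - (-2)*(-5 - 4) = 3 - (-2)*(-9) = 3 - 1*18 = 3 - 18 = -15)
(-29 + f)² = (-29 - 15)² = (-44)² = 1936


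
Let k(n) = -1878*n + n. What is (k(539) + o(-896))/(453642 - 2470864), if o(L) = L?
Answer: 1012599/2017222 ≈ 0.50198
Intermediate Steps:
k(n) = -1877*n
(k(539) + o(-896))/(453642 - 2470864) = (-1877*539 - 896)/(453642 - 2470864) = (-1011703 - 896)/(-2017222) = -1012599*(-1/2017222) = 1012599/2017222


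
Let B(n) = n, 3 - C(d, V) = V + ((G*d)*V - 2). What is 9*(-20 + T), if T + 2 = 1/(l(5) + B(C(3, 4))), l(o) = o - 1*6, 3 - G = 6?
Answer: -791/4 ≈ -197.75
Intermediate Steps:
G = -3 (G = 3 - 1*6 = 3 - 6 = -3)
C(d, V) = 5 - V + 3*V*d (C(d, V) = 3 - (V + ((-3*d)*V - 2)) = 3 - (V + (-3*V*d - 2)) = 3 - (V + (-2 - 3*V*d)) = 3 - (-2 + V - 3*V*d) = 3 + (2 - V + 3*V*d) = 5 - V + 3*V*d)
l(o) = -6 + o (l(o) = o - 6 = -6 + o)
T = -71/36 (T = -2 + 1/((-6 + 5) + (5 - 1*4 + 3*4*3)) = -2 + 1/(-1 + (5 - 4 + 36)) = -2 + 1/(-1 + 37) = -2 + 1/36 = -71/36 ≈ -1.9722)
9*(-20 + T) = 9*(-20 - 71/36) = 9*(-791/36) = -791/4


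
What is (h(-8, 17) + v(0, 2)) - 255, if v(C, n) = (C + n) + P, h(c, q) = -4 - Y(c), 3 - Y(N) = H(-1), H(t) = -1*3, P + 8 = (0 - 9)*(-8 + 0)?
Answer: -199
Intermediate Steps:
P = 64 (P = -8 + (0 - 9)*(-8 + 0) = -8 - 9*(-8) = -8 + 72 = 64)
H(t) = -3
Y(N) = 6 (Y(N) = 3 - 1*(-3) = 3 + 3 = 6)
h(c, q) = -10 (h(c, q) = -4 - 1*6 = -4 - 6 = -10)
v(C, n) = 64 + C + n (v(C, n) = (C + n) + 64 = 64 + C + n)
(h(-8, 17) + v(0, 2)) - 255 = (-10 + (64 + 0 + 2)) - 255 = (-10 + 66) - 255 = 56 - 255 = -199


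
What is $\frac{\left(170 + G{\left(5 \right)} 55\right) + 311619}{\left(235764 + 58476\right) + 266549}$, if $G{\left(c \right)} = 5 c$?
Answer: $\frac{313164}{560789} \approx 0.55843$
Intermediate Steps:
$\frac{\left(170 + G{\left(5 \right)} 55\right) + 311619}{\left(235764 + 58476\right) + 266549} = \frac{\left(170 + 5 \cdot 5 \cdot 55\right) + 311619}{\left(235764 + 58476\right) + 266549} = \frac{\left(170 + 25 \cdot 55\right) + 311619}{294240 + 266549} = \frac{\left(170 + 1375\right) + 311619}{560789} = \left(1545 + 311619\right) \frac{1}{560789} = 313164 \cdot \frac{1}{560789} = \frac{313164}{560789}$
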